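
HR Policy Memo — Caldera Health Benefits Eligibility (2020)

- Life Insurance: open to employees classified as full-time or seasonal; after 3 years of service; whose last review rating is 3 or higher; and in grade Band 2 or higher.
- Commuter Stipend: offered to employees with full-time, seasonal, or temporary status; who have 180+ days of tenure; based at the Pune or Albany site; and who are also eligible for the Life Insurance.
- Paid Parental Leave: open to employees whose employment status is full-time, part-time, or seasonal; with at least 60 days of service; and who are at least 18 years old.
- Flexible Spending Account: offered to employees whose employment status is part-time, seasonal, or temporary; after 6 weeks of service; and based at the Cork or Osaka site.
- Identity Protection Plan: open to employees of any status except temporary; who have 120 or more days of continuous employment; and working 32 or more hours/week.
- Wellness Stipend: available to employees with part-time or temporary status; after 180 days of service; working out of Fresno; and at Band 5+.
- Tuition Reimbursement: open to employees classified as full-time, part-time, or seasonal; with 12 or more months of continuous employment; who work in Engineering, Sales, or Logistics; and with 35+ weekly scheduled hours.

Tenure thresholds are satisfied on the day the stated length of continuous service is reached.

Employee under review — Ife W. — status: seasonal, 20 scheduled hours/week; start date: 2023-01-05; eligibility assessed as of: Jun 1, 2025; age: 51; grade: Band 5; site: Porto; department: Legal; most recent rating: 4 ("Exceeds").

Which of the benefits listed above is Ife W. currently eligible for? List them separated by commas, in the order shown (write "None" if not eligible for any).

Paid Parental Leave

Service from 2023-01-05 to Jun 1, 2025: 878 days.
Life Insurance — status seasonal ✓; service 878 days < 3 years (≈1095 days) ✗ → not eligible.
Commuter Stipend — status seasonal ✓; service 878 days ≥ 180 days ✓; site Porto ✗ (not Pune or Albany) → not eligible.
Paid Parental Leave — status seasonal ✓; service 878 days ≥ 60 days ✓; age 51 ≥ 18 ✓ → eligible.
Flexible Spending Account — status seasonal ✓; service 878 days ≥ 6 weeks (≈42 days) ✓; site Porto ✗ (not Cork or Osaka) → not eligible.
Identity Protection Plan — status seasonal ✓ (not excluded); service 878 days ≥ 120 days ✓; 20 hrs/wk < 32 ✗ → not eligible.
Wellness Stipend — status seasonal ✗ (requires part-time or temporary) → not eligible.
Tuition Reimbursement — status seasonal ✓; service 878 days ≥ 12 months (≈360 days) ✓; dept Legal ✗ → not eligible.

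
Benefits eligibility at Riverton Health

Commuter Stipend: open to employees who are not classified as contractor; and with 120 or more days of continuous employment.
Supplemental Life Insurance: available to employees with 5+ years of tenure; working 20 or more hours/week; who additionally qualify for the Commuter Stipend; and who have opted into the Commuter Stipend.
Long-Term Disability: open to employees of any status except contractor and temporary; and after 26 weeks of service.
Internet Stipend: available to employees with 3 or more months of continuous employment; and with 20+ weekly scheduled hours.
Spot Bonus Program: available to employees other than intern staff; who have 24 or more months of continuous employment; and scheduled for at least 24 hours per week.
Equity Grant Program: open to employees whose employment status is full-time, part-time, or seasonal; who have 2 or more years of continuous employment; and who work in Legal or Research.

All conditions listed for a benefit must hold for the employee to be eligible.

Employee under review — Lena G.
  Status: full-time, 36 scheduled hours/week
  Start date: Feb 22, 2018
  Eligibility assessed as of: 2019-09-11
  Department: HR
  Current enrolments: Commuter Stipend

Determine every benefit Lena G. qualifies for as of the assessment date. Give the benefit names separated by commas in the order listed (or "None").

Commuter Stipend, Long-Term Disability, Internet Stipend

Service from Feb 22, 2018 to 2019-09-11: 566 days.
Commuter Stipend — status full-time ✓ (not excluded); service 566 days ≥ 120 days ✓ → eligible.
Supplemental Life Insurance — service 566 days < 5 years (≈1825 days) ✗ → not eligible.
Long-Term Disability — status full-time ✓ (not excluded); service 566 days ≥ 26 weeks (≈182 days) ✓ → eligible.
Internet Stipend — service 566 days ≥ 3 months (≈90 days) ✓; 36 hrs/wk ≥ 20 ✓ → eligible.
Spot Bonus Program — status full-time ✓ (not excluded); service 566 days < 24 months (≈720 days) ✗ → not eligible.
Equity Grant Program — status full-time ✓; service 566 days < 2 years (≈730 days) ✗ → not eligible.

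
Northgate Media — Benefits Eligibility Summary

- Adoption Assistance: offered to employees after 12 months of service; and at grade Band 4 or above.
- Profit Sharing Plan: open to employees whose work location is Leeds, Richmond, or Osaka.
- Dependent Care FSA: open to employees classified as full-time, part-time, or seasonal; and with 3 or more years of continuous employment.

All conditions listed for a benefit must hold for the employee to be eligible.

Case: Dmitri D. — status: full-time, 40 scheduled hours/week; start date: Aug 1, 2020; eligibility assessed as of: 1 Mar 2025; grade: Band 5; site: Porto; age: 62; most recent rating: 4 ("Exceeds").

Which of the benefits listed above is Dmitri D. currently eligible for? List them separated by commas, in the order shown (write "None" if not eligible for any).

Service from Aug 1, 2020 to 1 Mar 2025: 1673 days.
Adoption Assistance — service 1673 days ≥ 12 months (≈360 days) ✓; grade Band 5 ≥ Band 4 ✓ → eligible.
Profit Sharing Plan — site Porto ✗ (not Leeds, Richmond, or Osaka) → not eligible.
Dependent Care FSA — status full-time ✓; service 1673 days ≥ 3 years (≈1095 days) ✓ → eligible.

Adoption Assistance, Dependent Care FSA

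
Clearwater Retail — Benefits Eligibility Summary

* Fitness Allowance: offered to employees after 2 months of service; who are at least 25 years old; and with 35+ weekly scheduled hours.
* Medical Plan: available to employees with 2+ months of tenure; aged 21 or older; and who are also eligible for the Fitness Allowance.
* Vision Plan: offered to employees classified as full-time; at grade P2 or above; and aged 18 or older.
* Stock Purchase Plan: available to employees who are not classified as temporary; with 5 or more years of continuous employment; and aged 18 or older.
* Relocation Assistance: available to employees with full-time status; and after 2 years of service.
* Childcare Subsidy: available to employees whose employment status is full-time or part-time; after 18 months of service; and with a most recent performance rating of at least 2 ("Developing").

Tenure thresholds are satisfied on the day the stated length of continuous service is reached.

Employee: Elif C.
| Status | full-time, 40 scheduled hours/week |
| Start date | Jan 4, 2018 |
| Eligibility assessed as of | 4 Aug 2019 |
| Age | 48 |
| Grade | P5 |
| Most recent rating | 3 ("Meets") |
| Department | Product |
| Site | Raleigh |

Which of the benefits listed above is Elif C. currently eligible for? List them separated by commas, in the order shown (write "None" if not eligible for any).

Service from Jan 4, 2018 to 4 Aug 2019: 577 days.
Fitness Allowance — service 577 days ≥ 2 months (≈60 days) ✓; age 48 ≥ 25 ✓; 40 hrs/wk ≥ 35 ✓ → eligible.
Medical Plan — service 577 days ≥ 2 months (≈60 days) ✓; age 48 ≥ 21 ✓; eligible for Fitness Allowance ✓ → eligible.
Vision Plan — status full-time ✓; grade P5 ≥ P2 ✓; age 48 ≥ 18 ✓ → eligible.
Stock Purchase Plan — status full-time ✓ (not excluded); service 577 days < 5 years (≈1825 days) ✗ → not eligible.
Relocation Assistance — status full-time ✓; service 577 days < 2 years (≈730 days) ✗ → not eligible.
Childcare Subsidy — status full-time ✓; service 577 days ≥ 18 months (≈540 days) ✓; rating 3 ≥ 2 ✓ → eligible.

Fitness Allowance, Medical Plan, Vision Plan, Childcare Subsidy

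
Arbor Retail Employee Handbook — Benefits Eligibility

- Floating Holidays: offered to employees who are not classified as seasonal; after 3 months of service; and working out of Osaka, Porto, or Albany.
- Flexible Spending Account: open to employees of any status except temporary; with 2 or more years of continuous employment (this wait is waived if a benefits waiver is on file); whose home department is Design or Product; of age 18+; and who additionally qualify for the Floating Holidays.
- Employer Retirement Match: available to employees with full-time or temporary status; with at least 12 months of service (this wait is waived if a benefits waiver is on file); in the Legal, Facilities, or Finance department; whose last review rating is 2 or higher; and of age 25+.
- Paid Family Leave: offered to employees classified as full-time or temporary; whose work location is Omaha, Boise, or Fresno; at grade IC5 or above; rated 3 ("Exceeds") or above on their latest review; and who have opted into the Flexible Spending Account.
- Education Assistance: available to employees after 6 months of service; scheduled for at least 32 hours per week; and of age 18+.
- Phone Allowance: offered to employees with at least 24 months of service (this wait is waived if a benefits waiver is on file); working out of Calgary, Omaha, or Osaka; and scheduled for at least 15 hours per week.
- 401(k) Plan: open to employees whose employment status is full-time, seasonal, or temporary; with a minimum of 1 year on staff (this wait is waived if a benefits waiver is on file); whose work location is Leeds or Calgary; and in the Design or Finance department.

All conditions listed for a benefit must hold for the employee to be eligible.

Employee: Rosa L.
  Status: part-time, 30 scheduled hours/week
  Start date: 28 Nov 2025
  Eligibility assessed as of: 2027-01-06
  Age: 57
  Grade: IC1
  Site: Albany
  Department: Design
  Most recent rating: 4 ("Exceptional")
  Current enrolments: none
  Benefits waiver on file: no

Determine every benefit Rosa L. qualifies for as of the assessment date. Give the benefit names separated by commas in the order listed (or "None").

Floating Holidays

Service from 28 Nov 2025 to 2027-01-06: 404 days.
Floating Holidays — status part-time ✓ (not excluded); service 404 days ≥ 3 months (≈90 days) ✓; site Albany ✓ → eligible.
Flexible Spending Account — status part-time ✓ (not excluded); no waiver, service 404 days < 2 years (≈730 days) ✗ → not eligible.
Employer Retirement Match — status part-time ✗ (requires full-time or temporary) → not eligible.
Paid Family Leave — status part-time ✗ (requires full-time or temporary) → not eligible.
Education Assistance — service 404 days ≥ 6 months (≈180 days) ✓; 30 hrs/wk < 32 ✗ → not eligible.
Phone Allowance — no waiver, service 404 days < 24 months (≈720 days) ✗ → not eligible.
401(k) Plan — status part-time ✗ (requires full-time, seasonal, or temporary) → not eligible.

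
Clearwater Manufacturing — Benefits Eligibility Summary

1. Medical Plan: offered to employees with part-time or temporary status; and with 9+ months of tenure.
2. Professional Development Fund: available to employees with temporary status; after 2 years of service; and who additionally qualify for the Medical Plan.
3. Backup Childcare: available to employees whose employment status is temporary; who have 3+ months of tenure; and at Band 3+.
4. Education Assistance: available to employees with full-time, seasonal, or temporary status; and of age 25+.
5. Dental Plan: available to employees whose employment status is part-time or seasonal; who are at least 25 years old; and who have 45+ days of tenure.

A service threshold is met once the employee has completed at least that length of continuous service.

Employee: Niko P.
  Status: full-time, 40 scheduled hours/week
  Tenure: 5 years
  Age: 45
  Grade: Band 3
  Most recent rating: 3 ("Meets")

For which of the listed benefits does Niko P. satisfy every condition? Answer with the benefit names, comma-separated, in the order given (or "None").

Medical Plan — status full-time ✗ (requires part-time or temporary) → not eligible.
Professional Development Fund — status full-time ✗ (requires temporary) → not eligible.
Backup Childcare — status full-time ✗ (requires temporary) → not eligible.
Education Assistance — status full-time ✓; age 45 ≥ 25 ✓ → eligible.
Dental Plan — status full-time ✗ (requires part-time or seasonal) → not eligible.

Education Assistance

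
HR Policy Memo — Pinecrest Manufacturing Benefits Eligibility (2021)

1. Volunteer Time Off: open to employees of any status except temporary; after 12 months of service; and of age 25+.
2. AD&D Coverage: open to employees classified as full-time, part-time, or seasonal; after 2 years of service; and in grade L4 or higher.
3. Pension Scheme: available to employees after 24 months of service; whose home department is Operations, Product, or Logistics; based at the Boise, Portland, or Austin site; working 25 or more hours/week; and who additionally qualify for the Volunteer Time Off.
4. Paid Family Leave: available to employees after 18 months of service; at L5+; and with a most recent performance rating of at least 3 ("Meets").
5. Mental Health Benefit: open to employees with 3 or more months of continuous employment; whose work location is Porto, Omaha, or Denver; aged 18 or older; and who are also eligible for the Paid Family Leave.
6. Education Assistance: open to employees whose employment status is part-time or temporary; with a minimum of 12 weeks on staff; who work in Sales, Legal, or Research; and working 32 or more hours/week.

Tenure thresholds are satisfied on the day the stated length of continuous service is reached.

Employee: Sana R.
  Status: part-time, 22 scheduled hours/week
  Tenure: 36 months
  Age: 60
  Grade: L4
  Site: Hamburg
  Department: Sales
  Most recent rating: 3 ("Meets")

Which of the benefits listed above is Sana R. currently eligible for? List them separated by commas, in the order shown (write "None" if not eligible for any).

Volunteer Time Off — status part-time ✓ (not excluded); service 36 months ≥ 12 months ✓; age 60 ≥ 25 ✓ → eligible.
AD&D Coverage — status part-time ✓; service 36 months ≥ 2 years (≈730 days) ✓; grade L4 ≥ L4 ✓ → eligible.
Pension Scheme — service 36 months ≥ 24 months ✓; dept Sales ✗ → not eligible.
Paid Family Leave — service 36 months ≥ 18 months ✓; grade L4 < L5 ✗ → not eligible.
Mental Health Benefit — service 36 months ≥ 3 months ✓; site Hamburg ✗ (not Porto, Omaha, or Denver) → not eligible.
Education Assistance — status part-time ✓; service 36 months ≥ 12 weeks (≈84 days) ✓; dept Sales ✓; 22 hrs/wk < 32 ✗ → not eligible.

Volunteer Time Off, AD&D Coverage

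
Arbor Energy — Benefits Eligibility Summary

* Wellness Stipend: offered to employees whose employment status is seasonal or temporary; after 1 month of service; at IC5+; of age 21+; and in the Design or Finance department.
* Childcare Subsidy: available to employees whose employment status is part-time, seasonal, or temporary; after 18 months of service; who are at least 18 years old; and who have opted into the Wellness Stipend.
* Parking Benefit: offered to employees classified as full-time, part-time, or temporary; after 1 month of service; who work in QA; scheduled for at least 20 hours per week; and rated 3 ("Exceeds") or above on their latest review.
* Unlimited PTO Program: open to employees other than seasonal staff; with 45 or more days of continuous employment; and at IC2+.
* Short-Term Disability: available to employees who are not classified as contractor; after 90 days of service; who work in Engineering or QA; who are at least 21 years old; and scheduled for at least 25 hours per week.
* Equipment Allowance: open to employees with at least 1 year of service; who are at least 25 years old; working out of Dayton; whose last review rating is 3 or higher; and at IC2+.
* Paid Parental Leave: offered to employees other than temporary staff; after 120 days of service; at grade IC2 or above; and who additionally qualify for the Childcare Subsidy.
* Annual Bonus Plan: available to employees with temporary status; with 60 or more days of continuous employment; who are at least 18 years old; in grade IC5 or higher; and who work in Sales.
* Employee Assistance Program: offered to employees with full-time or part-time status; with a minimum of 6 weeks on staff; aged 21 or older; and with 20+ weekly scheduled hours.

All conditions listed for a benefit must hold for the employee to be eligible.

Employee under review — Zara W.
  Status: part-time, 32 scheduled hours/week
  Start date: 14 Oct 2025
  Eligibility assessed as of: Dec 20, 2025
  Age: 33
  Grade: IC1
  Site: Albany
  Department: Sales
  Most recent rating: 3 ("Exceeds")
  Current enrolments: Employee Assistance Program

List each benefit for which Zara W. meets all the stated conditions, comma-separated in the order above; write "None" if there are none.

Service from 14 Oct 2025 to Dec 20, 2025: 67 days.
Wellness Stipend — status part-time ✗ (requires seasonal or temporary) → not eligible.
Childcare Subsidy — status part-time ✓; service 67 days < 18 months (≈540 days) ✗ → not eligible.
Parking Benefit — status part-time ✓; service 67 days ≥ 1 month (≈30 days) ✓; dept Sales ✗ → not eligible.
Unlimited PTO Program — status part-time ✓ (not excluded); service 67 days ≥ 45 days ✓; grade IC1 < IC2 ✗ → not eligible.
Short-Term Disability — status part-time ✓ (not excluded); service 67 days < 90 days ✗ → not eligible.
Equipment Allowance — service 67 days < 1 year (≈365 days) ✗ → not eligible.
Paid Parental Leave — status part-time ✓ (not excluded); service 67 days < 120 days ✗ → not eligible.
Annual Bonus Plan — status part-time ✗ (requires temporary) → not eligible.
Employee Assistance Program — status part-time ✓; service 67 days ≥ 6 weeks (≈42 days) ✓; age 33 ≥ 21 ✓; 32 hrs/wk ≥ 20 ✓ → eligible.

Employee Assistance Program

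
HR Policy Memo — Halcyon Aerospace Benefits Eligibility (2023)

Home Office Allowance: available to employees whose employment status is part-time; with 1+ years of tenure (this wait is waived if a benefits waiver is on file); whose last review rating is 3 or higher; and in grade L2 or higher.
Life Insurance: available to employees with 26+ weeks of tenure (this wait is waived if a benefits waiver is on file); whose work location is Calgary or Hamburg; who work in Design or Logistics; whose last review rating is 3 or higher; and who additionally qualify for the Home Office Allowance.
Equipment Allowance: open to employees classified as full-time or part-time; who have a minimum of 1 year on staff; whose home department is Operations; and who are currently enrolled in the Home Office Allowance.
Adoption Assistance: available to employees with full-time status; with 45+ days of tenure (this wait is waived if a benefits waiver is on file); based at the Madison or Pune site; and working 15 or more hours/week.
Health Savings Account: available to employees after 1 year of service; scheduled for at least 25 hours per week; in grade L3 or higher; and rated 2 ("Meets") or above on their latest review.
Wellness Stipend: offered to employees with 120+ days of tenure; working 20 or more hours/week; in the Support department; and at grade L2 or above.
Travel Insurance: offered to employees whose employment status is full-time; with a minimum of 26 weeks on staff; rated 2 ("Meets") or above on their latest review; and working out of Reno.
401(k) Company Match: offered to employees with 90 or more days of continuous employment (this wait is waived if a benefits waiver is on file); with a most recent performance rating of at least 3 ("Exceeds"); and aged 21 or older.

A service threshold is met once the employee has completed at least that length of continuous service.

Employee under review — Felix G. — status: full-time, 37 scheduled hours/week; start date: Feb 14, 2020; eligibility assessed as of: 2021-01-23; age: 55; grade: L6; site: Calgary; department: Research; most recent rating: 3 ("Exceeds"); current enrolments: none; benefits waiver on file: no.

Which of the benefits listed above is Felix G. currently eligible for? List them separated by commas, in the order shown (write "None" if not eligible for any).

Service from Feb 14, 2020 to 2021-01-23: 344 days.
Home Office Allowance — status full-time ✗ (requires part-time) → not eligible.
Life Insurance — no waiver, service 344 days ≥ 26 weeks (≈182 days) ✓; site Calgary ✓; dept Research ✗ → not eligible.
Equipment Allowance — status full-time ✓; service 344 days < 1 year (≈365 days) ✗ → not eligible.
Adoption Assistance — status full-time ✓; no waiver, service 344 days ≥ 45 days ✓; site Calgary ✗ (not Madison or Pune) → not eligible.
Health Savings Account — service 344 days < 1 year (≈365 days) ✗ → not eligible.
Wellness Stipend — service 344 days ≥ 120 days ✓; 37 hrs/wk ≥ 20 ✓; dept Research ✗ → not eligible.
Travel Insurance — status full-time ✓; service 344 days ≥ 26 weeks (≈182 days) ✓; rating 3 ≥ 2 ✓; site Calgary ✗ (not Reno) → not eligible.
401(k) Company Match — no waiver, service 344 days ≥ 90 days ✓; rating 3 ≥ 3 ✓; age 55 ≥ 21 ✓ → eligible.

401(k) Company Match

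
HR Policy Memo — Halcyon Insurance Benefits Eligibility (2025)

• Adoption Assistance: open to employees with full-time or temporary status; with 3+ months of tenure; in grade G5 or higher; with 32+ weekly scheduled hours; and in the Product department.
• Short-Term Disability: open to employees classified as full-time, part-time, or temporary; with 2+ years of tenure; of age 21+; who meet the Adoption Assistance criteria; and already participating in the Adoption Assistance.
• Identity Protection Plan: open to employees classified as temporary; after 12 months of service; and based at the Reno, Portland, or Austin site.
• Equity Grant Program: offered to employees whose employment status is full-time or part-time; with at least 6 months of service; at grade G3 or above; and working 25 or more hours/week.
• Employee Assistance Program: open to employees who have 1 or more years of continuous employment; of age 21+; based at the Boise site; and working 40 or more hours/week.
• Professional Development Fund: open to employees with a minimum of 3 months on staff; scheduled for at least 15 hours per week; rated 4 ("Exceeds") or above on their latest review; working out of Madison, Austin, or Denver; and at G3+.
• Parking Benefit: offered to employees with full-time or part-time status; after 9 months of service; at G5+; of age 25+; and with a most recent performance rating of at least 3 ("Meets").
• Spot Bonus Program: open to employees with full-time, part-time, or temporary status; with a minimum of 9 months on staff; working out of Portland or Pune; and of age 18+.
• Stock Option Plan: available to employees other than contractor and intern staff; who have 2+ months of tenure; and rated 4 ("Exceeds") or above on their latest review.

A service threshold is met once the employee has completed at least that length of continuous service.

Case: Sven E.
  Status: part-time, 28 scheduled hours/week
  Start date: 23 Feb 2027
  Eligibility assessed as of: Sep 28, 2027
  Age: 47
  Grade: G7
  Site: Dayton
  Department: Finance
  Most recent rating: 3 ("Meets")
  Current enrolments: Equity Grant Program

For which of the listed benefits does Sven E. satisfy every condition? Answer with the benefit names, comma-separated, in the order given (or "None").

Equity Grant Program

Service from 23 Feb 2027 to Sep 28, 2027: 217 days.
Adoption Assistance — status part-time ✗ (requires full-time or temporary) → not eligible.
Short-Term Disability — status part-time ✓; service 217 days < 2 years (≈730 days) ✗ → not eligible.
Identity Protection Plan — status part-time ✗ (requires temporary) → not eligible.
Equity Grant Program — status part-time ✓; service 217 days ≥ 6 months (≈180 days) ✓; grade G7 ≥ G3 ✓; 28 hrs/wk ≥ 25 ✓ → eligible.
Employee Assistance Program — service 217 days < 1 year (≈365 days) ✗ → not eligible.
Professional Development Fund — service 217 days ≥ 3 months (≈90 days) ✓; 28 hrs/wk ≥ 15 ✓; rating 3 < 4 ✗ → not eligible.
Parking Benefit — status part-time ✓; service 217 days < 9 months (≈270 days) ✗ → not eligible.
Spot Bonus Program — status part-time ✓; service 217 days < 9 months (≈270 days) ✗ → not eligible.
Stock Option Plan — status part-time ✓ (not excluded); service 217 days ≥ 2 months (≈60 days) ✓; rating 3 < 4 ✗ → not eligible.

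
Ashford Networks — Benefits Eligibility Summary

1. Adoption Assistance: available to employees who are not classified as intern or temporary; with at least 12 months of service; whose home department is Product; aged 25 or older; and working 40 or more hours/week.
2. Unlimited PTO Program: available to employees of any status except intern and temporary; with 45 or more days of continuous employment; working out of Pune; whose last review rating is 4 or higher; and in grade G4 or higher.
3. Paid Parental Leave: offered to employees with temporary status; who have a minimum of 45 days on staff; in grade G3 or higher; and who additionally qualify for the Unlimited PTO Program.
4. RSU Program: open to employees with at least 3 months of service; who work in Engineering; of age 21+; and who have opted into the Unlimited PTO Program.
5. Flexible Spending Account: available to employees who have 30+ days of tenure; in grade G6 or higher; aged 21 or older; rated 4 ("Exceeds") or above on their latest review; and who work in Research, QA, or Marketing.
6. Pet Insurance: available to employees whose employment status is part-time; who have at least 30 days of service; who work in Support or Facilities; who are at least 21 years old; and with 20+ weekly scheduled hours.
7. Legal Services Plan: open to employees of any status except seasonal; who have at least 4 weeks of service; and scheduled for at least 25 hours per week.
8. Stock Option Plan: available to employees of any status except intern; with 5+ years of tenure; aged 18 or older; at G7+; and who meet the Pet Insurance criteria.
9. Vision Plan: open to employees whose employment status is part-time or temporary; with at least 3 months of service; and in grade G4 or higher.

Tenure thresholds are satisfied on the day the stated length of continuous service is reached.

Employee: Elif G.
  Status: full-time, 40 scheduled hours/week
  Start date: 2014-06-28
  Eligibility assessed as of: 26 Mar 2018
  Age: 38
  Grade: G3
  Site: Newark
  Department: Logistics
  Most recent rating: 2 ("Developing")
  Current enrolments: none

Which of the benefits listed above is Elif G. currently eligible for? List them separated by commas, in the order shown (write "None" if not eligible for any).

Service from 2014-06-28 to 26 Mar 2018: 1367 days.
Adoption Assistance — status full-time ✓ (not excluded); service 1367 days ≥ 12 months (≈360 days) ✓; dept Logistics ✗ → not eligible.
Unlimited PTO Program — status full-time ✓ (not excluded); service 1367 days ≥ 45 days ✓; site Newark ✗ (not Pune) → not eligible.
Paid Parental Leave — status full-time ✗ (requires temporary) → not eligible.
RSU Program — service 1367 days ≥ 3 months (≈90 days) ✓; dept Logistics ✗ → not eligible.
Flexible Spending Account — service 1367 days ≥ 30 days ✓; grade G3 < G6 ✗ → not eligible.
Pet Insurance — status full-time ✗ (requires part-time) → not eligible.
Legal Services Plan — status full-time ✓ (not excluded); service 1367 days ≥ 4 weeks (≈28 days) ✓; 40 hrs/wk ≥ 25 ✓ → eligible.
Stock Option Plan — status full-time ✓ (not excluded); service 1367 days < 5 years (≈1825 days) ✗ → not eligible.
Vision Plan — status full-time ✗ (requires part-time or temporary) → not eligible.

Legal Services Plan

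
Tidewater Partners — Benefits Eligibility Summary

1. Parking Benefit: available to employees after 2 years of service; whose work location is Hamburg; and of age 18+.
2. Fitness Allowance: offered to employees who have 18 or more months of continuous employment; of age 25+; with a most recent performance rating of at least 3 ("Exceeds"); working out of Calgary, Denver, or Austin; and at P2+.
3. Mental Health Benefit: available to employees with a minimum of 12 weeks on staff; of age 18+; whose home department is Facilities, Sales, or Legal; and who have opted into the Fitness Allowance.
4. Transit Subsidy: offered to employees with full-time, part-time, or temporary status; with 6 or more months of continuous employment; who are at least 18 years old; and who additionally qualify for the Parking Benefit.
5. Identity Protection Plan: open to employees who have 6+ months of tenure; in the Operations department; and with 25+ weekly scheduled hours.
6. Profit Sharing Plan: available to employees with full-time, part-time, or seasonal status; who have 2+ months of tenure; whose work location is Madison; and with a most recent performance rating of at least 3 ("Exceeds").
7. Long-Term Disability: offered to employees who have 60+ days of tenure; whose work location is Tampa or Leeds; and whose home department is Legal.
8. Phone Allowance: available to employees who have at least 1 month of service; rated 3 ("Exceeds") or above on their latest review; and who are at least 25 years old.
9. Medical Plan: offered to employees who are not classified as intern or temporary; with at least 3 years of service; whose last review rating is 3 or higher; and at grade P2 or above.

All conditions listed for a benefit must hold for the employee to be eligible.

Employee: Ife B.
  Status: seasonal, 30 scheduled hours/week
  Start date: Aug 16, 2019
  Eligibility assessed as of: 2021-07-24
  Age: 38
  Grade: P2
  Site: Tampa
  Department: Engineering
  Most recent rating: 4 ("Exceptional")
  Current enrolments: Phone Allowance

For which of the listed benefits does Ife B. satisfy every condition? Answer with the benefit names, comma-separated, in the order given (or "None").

Service from Aug 16, 2019 to 2021-07-24: 708 days.
Parking Benefit — service 708 days < 2 years (≈730 days) ✗ → not eligible.
Fitness Allowance — service 708 days ≥ 18 months (≈540 days) ✓; age 38 ≥ 25 ✓; rating 4 ≥ 3 ✓; site Tampa ✗ (not Calgary, Denver, or Austin) → not eligible.
Mental Health Benefit — service 708 days ≥ 12 weeks (≈84 days) ✓; age 38 ≥ 18 ✓; dept Engineering ✗ → not eligible.
Transit Subsidy — status seasonal ✗ (requires full-time, part-time, or temporary) → not eligible.
Identity Protection Plan — service 708 days ≥ 6 months (≈180 days) ✓; dept Engineering ✗ → not eligible.
Profit Sharing Plan — status seasonal ✓; service 708 days ≥ 2 months (≈60 days) ✓; site Tampa ✗ (not Madison) → not eligible.
Long-Term Disability — service 708 days ≥ 60 days ✓; site Tampa ✓; dept Engineering ✗ → not eligible.
Phone Allowance — service 708 days ≥ 1 month (≈30 days) ✓; rating 4 ≥ 3 ✓; age 38 ≥ 25 ✓ → eligible.
Medical Plan — status seasonal ✓ (not excluded); service 708 days < 3 years (≈1095 days) ✗ → not eligible.

Phone Allowance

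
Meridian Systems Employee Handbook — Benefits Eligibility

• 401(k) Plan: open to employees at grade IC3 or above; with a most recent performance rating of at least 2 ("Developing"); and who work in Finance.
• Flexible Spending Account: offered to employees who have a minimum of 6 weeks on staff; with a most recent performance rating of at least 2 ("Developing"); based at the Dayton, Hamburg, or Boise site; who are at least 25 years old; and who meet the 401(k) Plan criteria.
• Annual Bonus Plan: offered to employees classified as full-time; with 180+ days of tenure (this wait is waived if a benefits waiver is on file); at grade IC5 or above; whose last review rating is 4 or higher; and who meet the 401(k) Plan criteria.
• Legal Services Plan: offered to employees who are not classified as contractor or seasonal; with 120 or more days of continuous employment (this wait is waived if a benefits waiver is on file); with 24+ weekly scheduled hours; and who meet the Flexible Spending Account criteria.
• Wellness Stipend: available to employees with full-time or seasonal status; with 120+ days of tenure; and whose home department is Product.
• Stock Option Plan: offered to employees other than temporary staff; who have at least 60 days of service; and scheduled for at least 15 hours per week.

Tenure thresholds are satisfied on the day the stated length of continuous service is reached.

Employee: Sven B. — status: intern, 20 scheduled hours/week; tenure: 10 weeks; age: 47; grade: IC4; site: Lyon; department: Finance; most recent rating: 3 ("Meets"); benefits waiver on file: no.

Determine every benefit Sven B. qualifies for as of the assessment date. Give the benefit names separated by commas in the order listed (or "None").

401(k) Plan — grade IC4 ≥ IC3 ✓; rating 3 ≥ 2 ✓; dept Finance ✓ → eligible.
Flexible Spending Account — service 10 weeks ≥ 6 weeks ✓; rating 3 ≥ 2 ✓; site Lyon ✗ (not Dayton, Hamburg, or Boise) → not eligible.
Annual Bonus Plan — status intern ✗ (requires full-time) → not eligible.
Legal Services Plan — status intern ✓ (not excluded); no waiver, service 10 weeks < 120 days ✗ → not eligible.
Wellness Stipend — status intern ✗ (requires full-time or seasonal) → not eligible.
Stock Option Plan — status intern ✓ (not excluded); service 10 weeks ≥ 60 days ✓; 20 hrs/wk ≥ 15 ✓ → eligible.

401(k) Plan, Stock Option Plan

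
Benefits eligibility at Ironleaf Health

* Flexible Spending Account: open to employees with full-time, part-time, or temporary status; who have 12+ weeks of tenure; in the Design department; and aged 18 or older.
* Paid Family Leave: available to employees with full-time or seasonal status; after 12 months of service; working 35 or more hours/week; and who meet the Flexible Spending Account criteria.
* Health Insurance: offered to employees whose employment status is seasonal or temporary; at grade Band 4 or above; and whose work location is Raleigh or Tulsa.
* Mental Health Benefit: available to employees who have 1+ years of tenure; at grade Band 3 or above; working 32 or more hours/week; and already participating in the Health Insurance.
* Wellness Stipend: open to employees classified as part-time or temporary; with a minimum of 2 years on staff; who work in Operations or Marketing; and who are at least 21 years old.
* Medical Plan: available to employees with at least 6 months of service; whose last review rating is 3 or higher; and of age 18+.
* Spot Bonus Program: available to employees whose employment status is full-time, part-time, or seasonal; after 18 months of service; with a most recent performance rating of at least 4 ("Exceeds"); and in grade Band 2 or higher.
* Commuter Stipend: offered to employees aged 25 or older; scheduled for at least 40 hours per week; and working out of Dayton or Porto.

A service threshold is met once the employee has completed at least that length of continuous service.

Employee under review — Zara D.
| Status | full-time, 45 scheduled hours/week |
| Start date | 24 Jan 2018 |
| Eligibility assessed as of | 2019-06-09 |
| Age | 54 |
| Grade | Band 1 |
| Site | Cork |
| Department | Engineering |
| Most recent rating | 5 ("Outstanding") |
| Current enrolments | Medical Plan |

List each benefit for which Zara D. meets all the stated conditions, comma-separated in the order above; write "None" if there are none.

Medical Plan

Service from 24 Jan 2018 to 2019-06-09: 501 days.
Flexible Spending Account — status full-time ✓; service 501 days ≥ 12 weeks (≈84 days) ✓; dept Engineering ✗ → not eligible.
Paid Family Leave — status full-time ✓; service 501 days ≥ 12 months (≈360 days) ✓; 45 hrs/wk ≥ 35 ✓; not eligible for Flexible Spending Account ✗ → not eligible.
Health Insurance — status full-time ✗ (requires seasonal or temporary) → not eligible.
Mental Health Benefit — service 501 days ≥ 1 year (≈365 days) ✓; grade Band 1 < Band 3 ✗ → not eligible.
Wellness Stipend — status full-time ✗ (requires part-time or temporary) → not eligible.
Medical Plan — service 501 days ≥ 6 months (≈180 days) ✓; rating 5 ≥ 3 ✓; age 54 ≥ 18 ✓ → eligible.
Spot Bonus Program — status full-time ✓; service 501 days < 18 months (≈540 days) ✗ → not eligible.
Commuter Stipend — age 54 ≥ 25 ✓; 45 hrs/wk ≥ 40 ✓; site Cork ✗ (not Dayton or Porto) → not eligible.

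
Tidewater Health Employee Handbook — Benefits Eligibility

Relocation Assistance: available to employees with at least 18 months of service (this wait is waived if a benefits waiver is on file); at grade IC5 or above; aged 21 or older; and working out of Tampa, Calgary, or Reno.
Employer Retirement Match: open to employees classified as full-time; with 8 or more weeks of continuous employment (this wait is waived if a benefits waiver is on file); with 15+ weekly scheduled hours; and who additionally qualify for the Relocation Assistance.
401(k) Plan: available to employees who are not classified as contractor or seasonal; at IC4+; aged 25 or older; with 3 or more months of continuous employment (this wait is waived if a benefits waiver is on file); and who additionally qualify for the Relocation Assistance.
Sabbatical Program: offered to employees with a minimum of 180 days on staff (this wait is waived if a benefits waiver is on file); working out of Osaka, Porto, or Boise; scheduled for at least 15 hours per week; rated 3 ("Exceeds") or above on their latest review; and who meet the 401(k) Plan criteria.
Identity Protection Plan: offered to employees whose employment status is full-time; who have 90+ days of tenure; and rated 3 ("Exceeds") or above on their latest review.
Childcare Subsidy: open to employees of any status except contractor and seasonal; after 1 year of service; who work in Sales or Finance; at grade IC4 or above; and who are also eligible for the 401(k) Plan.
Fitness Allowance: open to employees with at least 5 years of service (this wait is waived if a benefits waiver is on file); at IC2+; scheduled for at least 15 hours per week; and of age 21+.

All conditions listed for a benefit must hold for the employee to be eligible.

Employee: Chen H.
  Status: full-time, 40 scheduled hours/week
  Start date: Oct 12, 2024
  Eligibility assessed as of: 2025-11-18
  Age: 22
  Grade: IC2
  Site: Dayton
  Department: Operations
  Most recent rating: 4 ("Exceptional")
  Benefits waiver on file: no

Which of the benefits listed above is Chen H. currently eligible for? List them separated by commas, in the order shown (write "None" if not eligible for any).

Service from Oct 12, 2024 to 2025-11-18: 402 days.
Relocation Assistance — no waiver, service 402 days < 18 months (≈540 days) ✗ → not eligible.
Employer Retirement Match — status full-time ✓; no waiver, service 402 days ≥ 8 weeks (≈56 days) ✓; 40 hrs/wk ≥ 15 ✓; not eligible for Relocation Assistance ✗ → not eligible.
401(k) Plan — status full-time ✓ (not excluded); grade IC2 < IC4 ✗ → not eligible.
Sabbatical Program — no waiver, service 402 days ≥ 180 days ✓; site Dayton ✗ (not Osaka, Porto, or Boise) → not eligible.
Identity Protection Plan — status full-time ✓; service 402 days ≥ 90 days ✓; rating 4 ≥ 3 ✓ → eligible.
Childcare Subsidy — status full-time ✓ (not excluded); service 402 days ≥ 1 year (≈365 days) ✓; dept Operations ✗ → not eligible.
Fitness Allowance — no waiver, service 402 days < 5 years (≈1825 days) ✗ → not eligible.

Identity Protection Plan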